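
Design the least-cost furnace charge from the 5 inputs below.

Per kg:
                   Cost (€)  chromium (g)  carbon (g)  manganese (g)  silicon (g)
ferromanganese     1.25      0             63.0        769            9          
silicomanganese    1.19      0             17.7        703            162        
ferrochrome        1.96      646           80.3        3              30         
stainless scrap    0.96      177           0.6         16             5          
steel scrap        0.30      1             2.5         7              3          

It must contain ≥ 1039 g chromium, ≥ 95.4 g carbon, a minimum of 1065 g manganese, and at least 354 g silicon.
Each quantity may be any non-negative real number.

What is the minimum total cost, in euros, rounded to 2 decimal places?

This is a linear program. Let x1 = kg of ferromanganese, x2 = kg of silicomanganese, x3 = kg of ferrochrome, x4 = kg of stainless scrap, x5 = kg of steel scrap.
Minimise 1.25x1 + 1.19x2 + 1.96x3 + 0.96x4 + 0.3x5 subject to:
  646x3 + 177x4 + 1x5 ≥ 1039   (chromium)
  63x1 + 17.7x2 + 80.3x3 + 0.6x4 + 2.5x5 ≥ 95.4   (carbon)
  769x1 + 703x2 + 3x3 + 16x4 + 7x5 ≥ 1065   (manganese)
  9x1 + 162x2 + 30x3 + 5x4 + 3x5 ≥ 354   (silicon)
  x1, x2, x3, x4, x5 ≥ 0.
The optimal basis is {silicomanganese, ferrochrome}; ferromanganese, stainless scrap, steel scrap drop out. Binding constraints: chromium and silicon.
Solving gives x2 = 1.887, x3 = 1.608.
Total cost: 1.19·1.887 + 1.96·1.608 = 5.3972.

€5.40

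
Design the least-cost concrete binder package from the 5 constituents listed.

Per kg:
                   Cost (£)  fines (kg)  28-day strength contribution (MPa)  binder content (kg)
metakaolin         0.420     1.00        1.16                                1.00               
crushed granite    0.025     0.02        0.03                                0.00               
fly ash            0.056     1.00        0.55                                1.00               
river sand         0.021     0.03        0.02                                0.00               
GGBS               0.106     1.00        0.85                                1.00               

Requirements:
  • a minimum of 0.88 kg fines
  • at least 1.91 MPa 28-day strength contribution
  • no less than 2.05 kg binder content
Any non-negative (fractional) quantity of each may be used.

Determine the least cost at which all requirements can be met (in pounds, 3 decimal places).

Let x1 = kg of metakaolin, x2 = kg of crushed granite, x3 = kg of fly ash, x4 = kg of river sand, x5 = kg of GGBS.
Minimise 0.42x1 + 0.025x2 + 0.056x3 + 0.021x4 + 0.106x5 s.t.:
  1x1 + 0.02x2 + 1x3 + 0.03x4 + 1x5 ≥ 0.88   (fines)
  1.16x1 + 0.03x2 + 0.55x3 + 0.02x4 + 0.85x5 ≥ 1.91   (28-day strength contribution)
  1x1 + 1x3 + 1x5 ≥ 2.05   (binder content)
  x1, x2, x3, x4, x5 ≥ 0.
The minimum-cost mix takes nothing from metakaolin, crushed granite, river sand, GGBS — only fly ash. The 28-day strength contribution requirement is met with equality.
Solving gives x3 = 3.473.
Cost = 0.056·3.473 = 0.19449.

£0.194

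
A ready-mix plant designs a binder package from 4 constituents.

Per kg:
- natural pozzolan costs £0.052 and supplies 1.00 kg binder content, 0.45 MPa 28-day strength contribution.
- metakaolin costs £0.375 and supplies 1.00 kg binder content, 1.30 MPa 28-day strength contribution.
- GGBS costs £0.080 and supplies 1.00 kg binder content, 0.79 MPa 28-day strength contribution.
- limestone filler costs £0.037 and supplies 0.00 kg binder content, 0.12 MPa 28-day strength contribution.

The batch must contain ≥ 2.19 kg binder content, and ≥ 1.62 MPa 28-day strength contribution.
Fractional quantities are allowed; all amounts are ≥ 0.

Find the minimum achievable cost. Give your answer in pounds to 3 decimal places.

Let x1 = kg of natural pozzolan, x2 = kg of metakaolin, x3 = kg of GGBS, x4 = kg of limestone filler.
min 0.052x1 + 0.375x2 + 0.08x3 + 0.037x4 subject to:
  1x1 + 1x2 + 1x3 ≥ 2.19   (binder content)
  0.45x1 + 1.3x2 + 0.79x3 + 0.12x4 ≥ 1.62   (28-day strength contribution)
  x1, x2, x3, x4 ≥ 0.
At the optimum only natural pozzolan, GGBS are positive (metakaolin, limestone filler = 0). The binder content and 28-day strength contribution requirements are met with equality.
That vertex is x1 = 0.3238, x3 = 1.866.
Objective = 0.052·0.3238 + 0.08·1.866 = 0.16612.

£0.166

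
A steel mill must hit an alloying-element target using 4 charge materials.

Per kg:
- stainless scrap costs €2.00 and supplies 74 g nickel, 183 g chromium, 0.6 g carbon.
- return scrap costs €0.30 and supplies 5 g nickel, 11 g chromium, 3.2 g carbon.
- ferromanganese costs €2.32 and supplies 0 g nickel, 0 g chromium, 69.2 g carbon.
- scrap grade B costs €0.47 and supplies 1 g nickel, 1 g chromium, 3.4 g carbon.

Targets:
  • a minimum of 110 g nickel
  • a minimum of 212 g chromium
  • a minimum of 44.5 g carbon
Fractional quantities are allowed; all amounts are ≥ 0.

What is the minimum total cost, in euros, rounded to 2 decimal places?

€4.43

Let x1 = kg of stainless scrap, x2 = kg of return scrap, x3 = kg of ferromanganese, x4 = kg of scrap grade B.
Minimise 2x1 + 0.3x2 + 2.32x3 + 0.47x4 with:
  74x1 + 5x2 + 1x4 ≥ 110   (nickel)
  183x1 + 11x2 + 1x4 ≥ 212   (chromium)
  0.6x1 + 3.2x2 + 69.2x3 + 3.4x4 ≥ 44.5   (carbon)
  x1, x2, x3, x4 ≥ 0.
At the optimum only stainless scrap, ferromanganese are positive (return scrap, scrap grade B = 0). There the nickel and carbon constraints are tight.
Optimal quantities: stainless scrap = 1.486 kg, ferromanganese = 0.6302 kg.
Objective = 2·1.486 + 2.32·0.6302 = 4.4341.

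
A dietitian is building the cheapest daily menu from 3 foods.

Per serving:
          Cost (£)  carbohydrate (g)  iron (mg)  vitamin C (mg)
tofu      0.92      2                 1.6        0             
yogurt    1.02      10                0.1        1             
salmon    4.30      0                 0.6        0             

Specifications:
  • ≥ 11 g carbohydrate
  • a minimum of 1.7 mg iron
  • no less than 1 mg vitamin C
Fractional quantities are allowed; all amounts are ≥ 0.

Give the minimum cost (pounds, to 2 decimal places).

This is a linear program. Let x1 = servings of tofu, x2 = servings of yogurt, x3 = servings of salmon.
min 0.92x1 + 1.02x2 + 4.3x3 subject to:
  2x1 + 10x2 ≥ 11   (carbohydrate)
  1.6x1 + 0.1x2 + 0.6x3 ≥ 1.7   (iron)
  1x2 ≥ 1   (vitamin C)
  x1, x2, x3 ≥ 0.
The optimal basis is {tofu, yogurt}; salmon drops out. There the iron and vitamin C constraints are tight.
Solving gives x1 = 1, x2 = 1.
Hence cost = 0.92·1 + 1.02·1 = £1.9400.

£1.94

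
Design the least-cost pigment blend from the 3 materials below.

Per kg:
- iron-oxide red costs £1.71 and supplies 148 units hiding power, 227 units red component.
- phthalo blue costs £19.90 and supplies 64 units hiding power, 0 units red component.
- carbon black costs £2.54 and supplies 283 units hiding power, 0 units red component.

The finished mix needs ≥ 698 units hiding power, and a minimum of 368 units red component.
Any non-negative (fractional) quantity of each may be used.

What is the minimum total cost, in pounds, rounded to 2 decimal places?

This is a linear program. Let x1 = kg of iron-oxide red, x2 = kg of phthalo blue, x3 = kg of carbon black.
Minimize 1.71x1 + 19.9x2 + 2.54x3 subject to:
  148x1 + 64x2 + 283x3 ≥ 698   (hiding power)
  227x1 ≥ 368   (red component)
  x1, x2, x3 ≥ 0.
At the optimum only iron-oxide red, carbon black are positive (phthalo blue = 0). The hiding power and red component requirements are met with equality.
Optimal quantities: iron-oxide red = 1.621 kg, carbon black = 1.619 kg.
Total cost: 1.71·1.621 + 2.54·1.619 = 6.8842.

£6.88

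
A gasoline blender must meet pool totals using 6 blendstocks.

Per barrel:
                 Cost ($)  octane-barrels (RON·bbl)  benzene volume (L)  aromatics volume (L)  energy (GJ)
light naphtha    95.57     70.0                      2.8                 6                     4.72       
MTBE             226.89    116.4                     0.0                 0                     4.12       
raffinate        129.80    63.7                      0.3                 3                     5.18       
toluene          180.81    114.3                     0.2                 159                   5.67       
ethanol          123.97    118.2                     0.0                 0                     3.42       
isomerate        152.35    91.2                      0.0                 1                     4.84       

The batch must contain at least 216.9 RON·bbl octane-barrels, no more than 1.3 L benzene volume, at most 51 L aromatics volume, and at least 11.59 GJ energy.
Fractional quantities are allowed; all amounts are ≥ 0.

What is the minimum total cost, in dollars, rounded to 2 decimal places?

$318.57

Treat it as an LP. Let x1 = barrels of light naphtha, x2 = barrels of MTBE, x3 = barrels of raffinate, x4 = barrels of toluene, x5 = barrels of ethanol, x6 = barrels of isomerate.
Minimize 95.57x1 + 226.89x2 + 129.8x3 + 180.81x4 + 123.97x5 + 152.35x6 subject to:
  70x1 + 116.4x2 + 63.7x3 + 114.3x4 + 118.2x5 + 91.2x6 ≥ 216.9   (octane-barrels)
  2.8x1 + 0.3x3 + 0.2x4 ≤ 1.3   (benzene volume)
  6x1 + 3x3 + 159x4 + 1x6 ≤ 51   (aromatics volume)
  4.72x1 + 4.12x2 + 5.18x3 + 5.67x4 + 3.42x5 + 4.84x6 ≥ 11.59   (energy)
  x1, x2, x3, x4, x5, x6 ≥ 0.
At the optimum only light naphtha, raffinate, ethanol are positive (MTBE, toluene, isomerate = 0). Binding constraints: octane-barrels, benzene volume, energy.
Optimal quantities: light naphtha = 0.321468 barrels, raffinate = 1.33297 barrels, ethanol = 0.926289 barrels.
Total cost: 95.57·0.321468 + 129.8·1.33297 + 123.97·0.926289 = 318.5743.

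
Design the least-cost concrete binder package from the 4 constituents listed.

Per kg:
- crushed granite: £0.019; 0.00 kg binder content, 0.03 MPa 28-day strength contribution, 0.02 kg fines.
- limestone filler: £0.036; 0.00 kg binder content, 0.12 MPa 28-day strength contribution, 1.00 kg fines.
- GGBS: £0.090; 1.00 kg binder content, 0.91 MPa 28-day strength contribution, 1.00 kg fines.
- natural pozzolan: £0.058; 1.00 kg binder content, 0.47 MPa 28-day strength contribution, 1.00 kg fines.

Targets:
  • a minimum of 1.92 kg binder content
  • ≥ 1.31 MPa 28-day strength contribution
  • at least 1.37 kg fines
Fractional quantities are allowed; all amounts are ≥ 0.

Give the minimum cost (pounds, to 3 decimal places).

£0.141

Let x1 = kg of crushed granite, x2 = kg of limestone filler, x3 = kg of GGBS, x4 = kg of natural pozzolan.
Minimize 0.019x1 + 0.036x2 + 0.09x3 + 0.058x4 subject to:
  1x3 + 1x4 ≥ 1.92   (binder content)
  0.03x1 + 0.12x2 + 0.91x3 + 0.47x4 ≥ 1.31   (28-day strength contribution)
  0.02x1 + 1x2 + 1x3 + 1x4 ≥ 1.37   (fines)
  x1, x2, x3, x4 ≥ 0.
At the optimum only GGBS, natural pozzolan are positive (crushed granite, limestone filler = 0). The binder content and 28-day strength contribution requirements are met with equality.
Solving gives x3 = 0.9264, x4 = 0.9936.
Cost = 0.09·0.9264 + 0.058·0.9936 = 0.14100.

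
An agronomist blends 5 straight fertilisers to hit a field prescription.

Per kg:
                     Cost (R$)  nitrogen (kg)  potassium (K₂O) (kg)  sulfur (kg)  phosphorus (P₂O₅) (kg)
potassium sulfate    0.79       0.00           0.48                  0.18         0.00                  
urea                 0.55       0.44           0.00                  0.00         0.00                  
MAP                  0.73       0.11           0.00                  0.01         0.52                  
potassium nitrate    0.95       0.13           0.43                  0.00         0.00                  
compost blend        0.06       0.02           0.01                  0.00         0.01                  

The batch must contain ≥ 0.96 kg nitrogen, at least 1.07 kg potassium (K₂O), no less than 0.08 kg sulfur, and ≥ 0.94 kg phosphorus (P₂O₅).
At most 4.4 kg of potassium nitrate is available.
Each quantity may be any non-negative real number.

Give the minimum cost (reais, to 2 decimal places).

R$4.03

Treat it as an LP. Let x1 = kg of potassium sulfate, x2 = kg of urea, x3 = kg of MAP, x4 = kg of potassium nitrate, x5 = kg of compost blend.
Minimise 0.79x1 + 0.55x2 + 0.73x3 + 0.95x4 + 0.06x5 subject to:
  0.44x2 + 0.11x3 + 0.13x4 + 0.02x5 ≥ 0.96   (nitrogen)
  0.48x1 + 0.43x4 + 0.01x5 ≥ 1.07   (potassium (K₂O))
  0.18x1 + 0.01x3 ≥ 0.08   (sulfur)
  0.52x3 + 0.01x5 ≥ 0.94   (phosphorus (P₂O₅))
  x4 ≤ 4.4
  x1, x2, x3, x4, x5 ≥ 0.
The cheapest feasible vertex uses only potassium sulfate, urea, MAP; potassium nitrate, compost blend are not used. The nitrogen, potassium (K₂O), phosphorus (P₂O₅) requirements are met with equality.
That vertex is x1 = 2.229, x2 = 1.73, x3 = 1.808.
Total cost: 0.79·2.229 + 0.55·1.73 + 0.73·1.808 = 4.0323.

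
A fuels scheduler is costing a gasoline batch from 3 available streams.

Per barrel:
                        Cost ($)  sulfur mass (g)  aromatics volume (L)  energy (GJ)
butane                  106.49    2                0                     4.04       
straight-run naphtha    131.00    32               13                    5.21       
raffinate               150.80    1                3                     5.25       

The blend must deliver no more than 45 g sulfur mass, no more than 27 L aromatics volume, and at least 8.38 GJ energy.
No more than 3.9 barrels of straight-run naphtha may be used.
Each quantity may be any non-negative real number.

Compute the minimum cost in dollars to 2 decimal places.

This is a linear program. Let x1 = barrels of butane, x2 = barrels of straight-run naphtha, x3 = barrels of raffinate.
min 106.49x1 + 131x2 + 150.8x3 with:
  2x1 + 32x2 + 1x3 ≤ 45   (sulfur mass)
  13x2 + 3x3 ≤ 27   (aromatics volume)
  4.04x1 + 5.21x2 + 5.25x3 ≥ 8.38   (energy)
  x2 ≤ 3.9
  x1, x2, x3 ≥ 0.
The minimum-cost mix takes nothing from raffinate — only butane, straight-run naphtha. Binding constraints: sulfur mass and energy.
Solving gives x1 = 0.28361, x2 = 1.3885.
Objective = 106.49·0.28361 + 131·1.3885 = 212.0951.

$212.10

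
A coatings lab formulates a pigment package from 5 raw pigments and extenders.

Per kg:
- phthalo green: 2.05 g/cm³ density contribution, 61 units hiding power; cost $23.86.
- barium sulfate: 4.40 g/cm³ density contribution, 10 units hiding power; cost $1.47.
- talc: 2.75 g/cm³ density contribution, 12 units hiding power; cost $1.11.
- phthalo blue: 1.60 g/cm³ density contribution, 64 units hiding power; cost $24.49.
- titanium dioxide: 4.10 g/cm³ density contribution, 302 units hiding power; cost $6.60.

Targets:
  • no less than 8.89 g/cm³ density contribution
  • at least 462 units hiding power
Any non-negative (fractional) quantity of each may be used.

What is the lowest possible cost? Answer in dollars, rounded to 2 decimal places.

$10.86

Let x1 = kg of phthalo green, x2 = kg of barium sulfate, x3 = kg of talc, x4 = kg of phthalo blue, x5 = kg of titanium dioxide.
Minimize 23.86x1 + 1.47x2 + 1.11x3 + 24.49x4 + 6.6x5 with:
  2.05x1 + 4.4x2 + 2.75x3 + 1.6x4 + 4.1x5 ≥ 8.89   (density contribution)
  61x1 + 10x2 + 12x3 + 64x4 + 302x5 ≥ 462   (hiding power)
  x1, x2, x3, x4, x5 ≥ 0.
At the optimum only barium sulfate, titanium dioxide are positive (phthalo green, talc, phthalo blue = 0). There the density contribution and hiding power constraints are tight.
So barium sulfate = 0.6139 kg, titanium dioxide = 1.509 kg.
Cost = 1.47·0.6139 + 6.6·1.509 = 10.8618.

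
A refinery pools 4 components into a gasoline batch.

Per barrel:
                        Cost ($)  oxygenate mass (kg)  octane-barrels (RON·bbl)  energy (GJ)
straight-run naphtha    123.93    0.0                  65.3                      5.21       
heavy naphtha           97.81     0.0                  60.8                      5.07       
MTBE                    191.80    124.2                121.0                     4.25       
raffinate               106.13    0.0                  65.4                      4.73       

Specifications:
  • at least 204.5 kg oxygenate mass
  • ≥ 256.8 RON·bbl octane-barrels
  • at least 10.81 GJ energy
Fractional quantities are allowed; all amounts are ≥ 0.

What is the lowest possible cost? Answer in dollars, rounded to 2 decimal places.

Set it up as a linear program. Let x1 = barrels of straight-run naphtha, x2 = barrels of heavy naphtha, x3 = barrels of MTBE, x4 = barrels of raffinate.
min 123.93x1 + 97.81x2 + 191.8x3 + 106.13x4 subject to:
  124.2x3 ≥ 204.5   (oxygenate mass)
  65.3x1 + 60.8x2 + 121x3 + 65.4x4 ≥ 256.8   (octane-barrels)
  5.21x1 + 5.07x2 + 4.25x3 + 4.73x4 ≥ 10.81   (energy)
  x1, x2, x3, x4 ≥ 0.
The optimal basis is {heavy naphtha, MTBE}; straight-run naphtha, raffinate drop out. There the octane-barrels and energy constraints are tight.
That vertex is x2 = 0.6100487, x3 = 1.815777.
Total cost: 97.81·0.6100487 + 191.8·1.815777 = 407.9349.

$407.93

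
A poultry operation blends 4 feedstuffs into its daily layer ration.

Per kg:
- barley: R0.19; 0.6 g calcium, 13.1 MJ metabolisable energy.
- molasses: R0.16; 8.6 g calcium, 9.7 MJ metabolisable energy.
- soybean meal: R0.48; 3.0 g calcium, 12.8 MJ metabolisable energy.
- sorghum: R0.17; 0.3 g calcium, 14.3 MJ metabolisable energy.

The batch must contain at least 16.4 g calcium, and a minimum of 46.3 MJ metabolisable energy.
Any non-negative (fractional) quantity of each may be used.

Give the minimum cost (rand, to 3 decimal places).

R0.633

Let x1 = kg of barley, x2 = kg of molasses, x3 = kg of soybean meal, x4 = kg of sorghum.
min 0.19x1 + 0.16x2 + 0.48x3 + 0.17x4 subject to:
  0.6x1 + 8.6x2 + 3x3 + 0.3x4 ≥ 16.4   (calcium)
  13.1x1 + 9.7x2 + 12.8x3 + 14.3x4 ≥ 46.3   (metabolisable energy)
  x1, x2, x3, x4 ≥ 0.
At the optimum only molasses, sorghum are positive (barley, soybean meal = 0). Binding constraints: calcium and metabolisable energy.
Solving gives x2 = 1.838, x4 = 1.991.
Hence cost = 0.16·1.838 + 0.17·1.991 = R0.63255.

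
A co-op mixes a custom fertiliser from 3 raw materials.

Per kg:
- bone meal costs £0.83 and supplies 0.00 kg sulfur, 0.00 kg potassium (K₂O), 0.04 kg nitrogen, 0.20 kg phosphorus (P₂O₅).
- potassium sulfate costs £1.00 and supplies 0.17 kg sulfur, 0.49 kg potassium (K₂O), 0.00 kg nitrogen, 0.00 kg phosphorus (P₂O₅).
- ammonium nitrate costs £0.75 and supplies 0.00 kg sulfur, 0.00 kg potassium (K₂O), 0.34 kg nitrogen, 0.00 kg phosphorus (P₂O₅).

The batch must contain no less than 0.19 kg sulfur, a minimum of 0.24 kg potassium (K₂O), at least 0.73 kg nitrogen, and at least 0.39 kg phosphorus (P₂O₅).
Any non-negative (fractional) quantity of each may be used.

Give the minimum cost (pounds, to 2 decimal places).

£4.17

Let x1 = kg of bone meal, x2 = kg of potassium sulfate, x3 = kg of ammonium nitrate.
Minimize 0.83x1 + 1x2 + 0.75x3 with:
  0.17x2 ≥ 0.19   (sulfur)
  0.49x2 ≥ 0.24   (potassium (K₂O))
  0.04x1 + 0.34x3 ≥ 0.73   (nitrogen)
  0.2x1 ≥ 0.39   (phosphorus (P₂O₅))
  x1, x2, x3 ≥ 0.
All 3 inputs are positive at the optimum. There the sulfur, nitrogen, phosphorus (P₂O₅) constraints are tight.
That vertex is x1 = 1.95, x2 = 1.1176, x3 = 1.9176.
Cost = 0.83·1.95 + 1·1.1176 + 0.75·1.9176 = 4.1743.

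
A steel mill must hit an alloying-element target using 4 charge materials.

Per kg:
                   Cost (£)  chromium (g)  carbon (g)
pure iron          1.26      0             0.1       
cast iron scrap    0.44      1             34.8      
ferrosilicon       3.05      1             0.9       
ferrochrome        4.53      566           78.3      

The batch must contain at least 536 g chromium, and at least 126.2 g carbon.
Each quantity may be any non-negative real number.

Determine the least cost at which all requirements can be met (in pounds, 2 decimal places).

Let x1 = kg of pure iron, x2 = kg of cast iron scrap, x3 = kg of ferrosilicon, x4 = kg of ferrochrome.
min 1.26x1 + 0.44x2 + 3.05x3 + 4.53x4 with:
  1x2 + 1x3 + 566x4 ≥ 536   (chromium)
  0.1x1 + 34.8x2 + 0.9x3 + 78.3x4 ≥ 126.2   (carbon)
  x1, x2, x3, x4 ≥ 0.
The minimum-cost mix takes nothing from pure iron, ferrosilicon — only cast iron scrap, ferrochrome. There the chromium and carbon constraints are tight.
So cast iron scrap = 1.502 kg, ferrochrome = 0.9443 kg.
Total cost: 0.44·1.502 + 4.53·0.9443 = 4.9386.

£4.94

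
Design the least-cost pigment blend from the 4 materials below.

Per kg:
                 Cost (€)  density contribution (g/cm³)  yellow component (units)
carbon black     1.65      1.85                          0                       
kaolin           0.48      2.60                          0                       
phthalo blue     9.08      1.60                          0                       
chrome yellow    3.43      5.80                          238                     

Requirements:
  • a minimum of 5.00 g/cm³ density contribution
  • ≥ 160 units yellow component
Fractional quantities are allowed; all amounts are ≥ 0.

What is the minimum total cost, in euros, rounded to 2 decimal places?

Let x1 = kg of carbon black, x2 = kg of kaolin, x3 = kg of phthalo blue, x4 = kg of chrome yellow.
min 1.65x1 + 0.48x2 + 9.08x3 + 3.43x4 with:
  1.85x1 + 2.6x2 + 1.6x3 + 5.8x4 ≥ 5   (density contribution)
  238x4 ≥ 160   (yellow component)
  x1, x2, x3, x4 ≥ 0.
The optimal basis is {kaolin, chrome yellow}; carbon black, phthalo blue drop out. There the density contribution and yellow component constraints are tight.
Solving gives x2 = 0.4234, x4 = 0.6723.
Cost = 0.48·0.4234 + 3.43·0.6723 = 2.5092.

€2.51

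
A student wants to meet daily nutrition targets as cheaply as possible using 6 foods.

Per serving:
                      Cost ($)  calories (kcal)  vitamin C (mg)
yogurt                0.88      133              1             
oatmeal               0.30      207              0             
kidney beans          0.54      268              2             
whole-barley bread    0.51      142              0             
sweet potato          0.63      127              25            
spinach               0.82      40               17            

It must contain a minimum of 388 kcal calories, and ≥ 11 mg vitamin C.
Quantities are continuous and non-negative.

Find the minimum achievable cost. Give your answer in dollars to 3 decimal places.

$0.759

Let x1 = servings of yogurt, x2 = servings of oatmeal, x3 = servings of kidney beans, x4 = servings of whole-barley bread, x5 = servings of sweet potato, x6 = servings of spinach.
Minimize 0.88x1 + 0.3x2 + 0.54x3 + 0.51x4 + 0.63x5 + 0.82x6 with:
  133x1 + 207x2 + 268x3 + 142x4 + 127x5 + 40x6 ≥ 388   (calories)
  1x1 + 2x3 + 25x5 + 17x6 ≥ 11   (vitamin C)
  x1, x2, x3, x4, x5, x6 ≥ 0.
The minimum-cost mix takes nothing from yogurt, kidney beans, whole-barley bread, spinach — only oatmeal, sweet potato. Binding constraints: calories and vitamin C.
Solving gives x2 = 1.6044, x5 = 0.44.
Cost = 0.3·1.6044 + 0.63·0.44 = 0.75852.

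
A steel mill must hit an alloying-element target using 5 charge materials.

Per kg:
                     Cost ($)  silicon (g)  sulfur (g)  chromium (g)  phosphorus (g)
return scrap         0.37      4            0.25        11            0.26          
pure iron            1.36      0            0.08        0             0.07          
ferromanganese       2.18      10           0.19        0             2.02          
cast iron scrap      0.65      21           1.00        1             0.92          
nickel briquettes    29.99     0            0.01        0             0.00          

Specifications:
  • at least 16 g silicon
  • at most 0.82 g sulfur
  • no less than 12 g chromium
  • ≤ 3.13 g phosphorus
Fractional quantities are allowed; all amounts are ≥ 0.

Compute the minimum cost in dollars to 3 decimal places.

Let x1 = kg of return scrap, x2 = kg of pure iron, x3 = kg of ferromanganese, x4 = kg of cast iron scrap, x5 = kg of nickel briquettes.
Minimize 0.37x1 + 1.36x2 + 2.18x3 + 0.65x4 + 29.99x5 subject to:
  4x1 + 10x3 + 21x4 ≥ 16   (silicon)
  0.25x1 + 0.08x2 + 0.19x3 + 1x4 + 0.01x5 ≤ 0.82   (sulfur)
  11x1 + 1x4 ≥ 12   (chromium)
  0.26x1 + 0.07x2 + 2.02x3 + 0.92x4 ≤ 3.13   (phosphorus)
  x1, x2, x3, x4, x5 ≥ 0.
The optimal basis is {return scrap, ferromanganese, cast iron scrap}; pure iron, nickel briquettes drop out. There the silicon, sulfur, chromium constraints are tight.
Optimal quantities: return scrap = 1.04 kg, ferromanganese = 0.01336 kg, cast iron scrap = 0.5574 kg.
Cost = 0.37·1.04 + 2.18·0.01336 + 0.65·0.5574 = 0.77623.

$0.776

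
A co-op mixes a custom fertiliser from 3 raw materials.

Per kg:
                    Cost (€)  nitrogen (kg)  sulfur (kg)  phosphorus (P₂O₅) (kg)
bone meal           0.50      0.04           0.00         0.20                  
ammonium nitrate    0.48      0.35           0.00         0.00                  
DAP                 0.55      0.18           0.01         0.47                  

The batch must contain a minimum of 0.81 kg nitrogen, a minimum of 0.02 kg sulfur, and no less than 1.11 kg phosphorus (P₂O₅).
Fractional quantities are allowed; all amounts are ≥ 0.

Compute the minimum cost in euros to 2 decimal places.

€1.83

This is a linear program. Let x1 = kg of bone meal, x2 = kg of ammonium nitrate, x3 = kg of DAP.
min 0.5x1 + 0.48x2 + 0.55x3 with:
  0.04x1 + 0.35x2 + 0.18x3 ≥ 0.81   (nitrogen)
  0.01x3 ≥ 0.02   (sulfur)
  0.2x1 + 0.47x3 ≥ 1.11   (phosphorus (P₂O₅))
  x1, x2, x3 ≥ 0.
The minimum-cost mix takes nothing from bone meal — only ammonium nitrate, DAP. The nitrogen and phosphorus (P₂O₅) requirements are met with equality.
That vertex is x2 = 1.1, x3 = 2.362.
Cost = 0.48·1.1 + 0.55·2.362 = 1.8271.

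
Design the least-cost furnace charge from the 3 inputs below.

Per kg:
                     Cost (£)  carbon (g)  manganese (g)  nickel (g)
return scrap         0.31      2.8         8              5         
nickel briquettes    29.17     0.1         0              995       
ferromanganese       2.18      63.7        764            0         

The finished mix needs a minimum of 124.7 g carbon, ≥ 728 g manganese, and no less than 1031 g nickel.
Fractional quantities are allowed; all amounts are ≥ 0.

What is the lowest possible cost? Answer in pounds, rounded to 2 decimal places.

£34.49

Set it up as a linear program. Let x1 = kg of return scrap, x2 = kg of nickel briquettes, x3 = kg of ferromanganese.
Minimize 0.31x1 + 29.17x2 + 2.18x3 with:
  2.8x1 + 0.1x2 + 63.7x3 ≥ 124.7   (carbon)
  8x1 + 764x3 ≥ 728   (manganese)
  5x1 + 995x2 ≥ 1031   (nickel)
  x1, x2, x3 ≥ 0.
The minimum-cost mix takes nothing from return scrap — only nickel briquettes, ferromanganese. Binding constraints: carbon and nickel.
Optimal quantities: nickel briquettes = 1.0362 kg, ferromanganese = 1.956 kg.
Cost = 29.17·1.0362 + 2.18·1.956 = 34.4900.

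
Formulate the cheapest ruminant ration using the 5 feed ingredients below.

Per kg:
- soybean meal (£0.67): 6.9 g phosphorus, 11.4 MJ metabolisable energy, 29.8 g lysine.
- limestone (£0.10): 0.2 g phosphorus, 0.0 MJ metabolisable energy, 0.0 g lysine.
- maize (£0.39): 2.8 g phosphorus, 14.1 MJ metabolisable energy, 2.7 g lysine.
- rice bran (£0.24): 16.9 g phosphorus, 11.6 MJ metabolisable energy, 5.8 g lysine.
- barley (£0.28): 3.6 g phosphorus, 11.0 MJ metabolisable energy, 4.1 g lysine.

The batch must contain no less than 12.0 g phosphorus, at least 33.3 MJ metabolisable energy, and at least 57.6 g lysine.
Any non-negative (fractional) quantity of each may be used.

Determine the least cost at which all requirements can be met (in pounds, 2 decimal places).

Let x1 = kg of soybean meal, x2 = kg of limestone, x3 = kg of maize, x4 = kg of rice bran, x5 = kg of barley.
Minimize 0.67x1 + 0.1x2 + 0.39x3 + 0.24x4 + 0.28x5 subject to:
  6.9x1 + 0.2x2 + 2.8x3 + 16.9x4 + 3.6x5 ≥ 12   (phosphorus)
  11.4x1 + 14.1x3 + 11.6x4 + 11x5 ≥ 33.3   (metabolisable energy)
  29.8x1 + 2.7x3 + 5.8x4 + 4.1x5 ≥ 57.6   (lysine)
  x1, x2, x3, x4, x5 ≥ 0.
The cheapest feasible vertex uses only soybean meal, rice bran; limestone, maize, barley are not used. Binding constraints: metabolisable energy and lysine.
Solving gives x1 = 1.699, x4 = 1.201.
Total cost: 0.67·1.699 + 0.24·1.201 = 1.4266.

£1.43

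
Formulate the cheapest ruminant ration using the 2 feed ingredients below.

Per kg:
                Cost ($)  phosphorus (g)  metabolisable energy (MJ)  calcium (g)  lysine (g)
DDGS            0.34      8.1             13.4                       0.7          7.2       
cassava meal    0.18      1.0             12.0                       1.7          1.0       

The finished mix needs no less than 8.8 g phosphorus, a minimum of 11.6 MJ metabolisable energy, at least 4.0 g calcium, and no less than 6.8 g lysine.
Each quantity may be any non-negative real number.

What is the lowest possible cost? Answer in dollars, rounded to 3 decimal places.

Let x1 = kg of DDGS, x2 = kg of cassava meal.
min 0.34x1 + 0.18x2 s.t.:
  8.1x1 + 1x2 ≥ 8.8   (phosphorus)
  13.4x1 + 12x2 ≥ 11.6   (metabolisable energy)
  0.7x1 + 1.7x2 ≥ 4   (calcium)
  7.2x1 + 1x2 ≥ 6.8   (lysine)
  x1, x2 ≥ 0.
Both inputs are positive at the optimum. There the phosphorus and calcium constraints are tight.
Optimal quantities: DDGS = 0.83856 kg, cassava meal = 2.0077 kg.
Total cost: 0.34·0.83856 + 0.18·2.0077 = 0.646496.

$0.646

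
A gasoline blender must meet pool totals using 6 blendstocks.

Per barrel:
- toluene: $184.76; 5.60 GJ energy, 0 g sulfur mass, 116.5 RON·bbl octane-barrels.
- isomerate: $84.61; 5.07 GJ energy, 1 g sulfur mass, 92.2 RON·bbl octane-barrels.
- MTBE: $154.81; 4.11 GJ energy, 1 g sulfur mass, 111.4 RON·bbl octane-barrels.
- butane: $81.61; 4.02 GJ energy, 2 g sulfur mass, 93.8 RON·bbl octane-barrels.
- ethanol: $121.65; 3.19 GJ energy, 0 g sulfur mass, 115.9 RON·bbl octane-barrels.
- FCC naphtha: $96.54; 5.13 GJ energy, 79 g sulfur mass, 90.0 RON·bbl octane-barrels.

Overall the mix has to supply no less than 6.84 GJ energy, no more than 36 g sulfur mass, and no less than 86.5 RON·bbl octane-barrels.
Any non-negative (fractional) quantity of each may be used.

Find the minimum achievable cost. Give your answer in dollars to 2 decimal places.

$114.15

This is a linear program. Let x1 = barrels of toluene, x2 = barrels of isomerate, x3 = barrels of MTBE, x4 = barrels of butane, x5 = barrels of ethanol, x6 = barrels of FCC naphtha.
Minimize 184.76x1 + 84.61x2 + 154.81x3 + 81.61x4 + 121.65x5 + 96.54x6 s.t.:
  5.6x1 + 5.07x2 + 4.11x3 + 4.02x4 + 3.19x5 + 5.13x6 ≥ 6.84   (energy)
  1x2 + 1x3 + 2x4 + 79x6 ≤ 36   (sulfur mass)
  116.5x1 + 92.2x2 + 111.4x3 + 93.8x4 + 115.9x5 + 90x6 ≥ 86.5   (octane-barrels)
  x1, x2, x3, x4, x5, x6 ≥ 0.
The optimal basis is {isomerate}; toluene, MTBE, butane, ethanol, FCC naphtha drop out. Binding constraint: energy.
Solving gives x2 = 1.3491.
Hence cost = 84.61·1.3491 = $114.1474.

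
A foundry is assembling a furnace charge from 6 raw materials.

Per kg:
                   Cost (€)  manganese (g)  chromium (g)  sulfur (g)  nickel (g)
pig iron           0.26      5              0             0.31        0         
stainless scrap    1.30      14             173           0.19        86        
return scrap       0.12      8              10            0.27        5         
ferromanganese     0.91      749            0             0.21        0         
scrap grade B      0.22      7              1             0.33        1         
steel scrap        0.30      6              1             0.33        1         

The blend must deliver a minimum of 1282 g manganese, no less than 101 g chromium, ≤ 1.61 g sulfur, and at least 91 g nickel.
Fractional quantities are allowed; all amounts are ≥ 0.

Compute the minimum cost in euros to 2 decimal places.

€2.92

Let x1 = kg of pig iron, x2 = kg of stainless scrap, x3 = kg of return scrap, x4 = kg of ferromanganese, x5 = kg of scrap grade B, x6 = kg of steel scrap.
min 0.26x1 + 1.3x2 + 0.12x3 + 0.91x4 + 0.22x5 + 0.3x6 s.t.:
  5x1 + 14x2 + 8x3 + 749x4 + 7x5 + 6x6 ≥ 1282   (manganese)
  173x2 + 10x3 + 1x5 + 1x6 ≥ 101   (chromium)
  0.31x1 + 0.19x2 + 0.27x3 + 0.21x4 + 0.33x5 + 0.33x6 ≤ 1.61   (sulfur)
  86x2 + 5x3 + 1x5 + 1x6 ≥ 91   (nickel)
  x1, x2, x3, x4, x5, x6 ≥ 0.
At the optimum only stainless scrap, ferromanganese are positive (pig iron, return scrap, scrap grade B, steel scrap = 0). The manganese and nickel requirements are met with equality.
Optimal quantities: stainless scrap = 1.058 kg, ferromanganese = 1.692 kg.
Cost = 1.3·1.058 + 0.91·1.692 = 2.9151.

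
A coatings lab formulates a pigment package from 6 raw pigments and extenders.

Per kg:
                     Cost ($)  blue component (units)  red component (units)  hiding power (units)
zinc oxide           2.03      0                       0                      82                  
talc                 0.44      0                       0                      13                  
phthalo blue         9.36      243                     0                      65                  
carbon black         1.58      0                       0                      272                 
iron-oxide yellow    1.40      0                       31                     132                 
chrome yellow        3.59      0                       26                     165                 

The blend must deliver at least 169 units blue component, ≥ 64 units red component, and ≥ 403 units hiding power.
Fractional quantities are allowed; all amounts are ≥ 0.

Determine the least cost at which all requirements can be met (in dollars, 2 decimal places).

$9.90

Let x1 = kg of zinc oxide, x2 = kg of talc, x3 = kg of phthalo blue, x4 = kg of carbon black, x5 = kg of iron-oxide yellow, x6 = kg of chrome yellow.
Minimise 2.03x1 + 0.44x2 + 9.36x3 + 1.58x4 + 1.4x5 + 3.59x6 s.t.:
  243x3 ≥ 169   (blue component)
  31x5 + 26x6 ≥ 64   (red component)
  82x1 + 13x2 + 65x3 + 272x4 + 132x5 + 165x6 ≥ 403   (hiding power)
  x1, x2, x3, x4, x5, x6 ≥ 0.
The optimal basis is {phthalo blue, carbon black, iron-oxide yellow}; zinc oxide, talc, chrome yellow drop out. The blue component, red component, hiding power requirements are met with equality.
That vertex is x3 = 0.6955, x4 = 0.3135, x5 = 2.065.
Cost = 9.36·0.6955 + 1.58·0.3135 + 1.4·2.065 = 9.8962.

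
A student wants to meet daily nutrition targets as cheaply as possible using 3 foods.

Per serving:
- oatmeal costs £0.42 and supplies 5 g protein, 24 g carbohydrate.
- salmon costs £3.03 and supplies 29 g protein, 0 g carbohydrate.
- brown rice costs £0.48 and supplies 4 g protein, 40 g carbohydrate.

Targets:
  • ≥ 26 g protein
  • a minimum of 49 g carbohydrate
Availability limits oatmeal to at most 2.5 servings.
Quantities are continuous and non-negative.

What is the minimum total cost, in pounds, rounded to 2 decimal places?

Set it up as a linear program. Let x1 = servings of oatmeal, x2 = servings of salmon, x3 = servings of brown rice.
Minimize 0.42x1 + 3.03x2 + 0.48x3 s.t.:
  5x1 + 29x2 + 4x3 ≥ 26   (protein)
  24x1 + 40x3 ≥ 49   (carbohydrate)
  x1 ≤ 2.5
  x1, x2, x3 ≥ 0.
The cheapest feasible vertex uses only oatmeal, salmon; brown rice is not used. The protein and the oatmeal cap requirements are met with equality.
Optimal quantities: oatmeal = 2.5 servings, salmon = 0.4655 servings.
Objective = 0.42·2.5 + 3.03·0.4655 = 2.4605.

£2.46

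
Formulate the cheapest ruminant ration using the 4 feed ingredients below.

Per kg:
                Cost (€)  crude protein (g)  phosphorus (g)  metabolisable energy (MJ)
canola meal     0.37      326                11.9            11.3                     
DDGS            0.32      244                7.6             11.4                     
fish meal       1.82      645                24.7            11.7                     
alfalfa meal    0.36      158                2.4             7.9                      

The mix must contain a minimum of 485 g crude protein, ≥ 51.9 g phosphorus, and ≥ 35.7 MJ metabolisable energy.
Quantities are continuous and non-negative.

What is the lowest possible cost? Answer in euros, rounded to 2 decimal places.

€1.61

This is a linear program. Let x1 = kg of canola meal, x2 = kg of DDGS, x3 = kg of fish meal, x4 = kg of alfalfa meal.
Minimize 0.37x1 + 0.32x2 + 1.82x3 + 0.36x4 subject to:
  326x1 + 244x2 + 645x3 + 158x4 ≥ 485   (crude protein)
  11.9x1 + 7.6x2 + 24.7x3 + 2.4x4 ≥ 51.9   (phosphorus)
  11.3x1 + 11.4x2 + 11.7x3 + 7.9x4 ≥ 35.7   (metabolisable energy)
  x1, x2, x3, x4 ≥ 0.
At the optimum only canola meal is positive (DDGS, fish meal, alfalfa meal = 0). There the phosphorus constraint is tight.
That vertex is x1 = 4.361.
Cost = 0.37·4.361 = 1.6136.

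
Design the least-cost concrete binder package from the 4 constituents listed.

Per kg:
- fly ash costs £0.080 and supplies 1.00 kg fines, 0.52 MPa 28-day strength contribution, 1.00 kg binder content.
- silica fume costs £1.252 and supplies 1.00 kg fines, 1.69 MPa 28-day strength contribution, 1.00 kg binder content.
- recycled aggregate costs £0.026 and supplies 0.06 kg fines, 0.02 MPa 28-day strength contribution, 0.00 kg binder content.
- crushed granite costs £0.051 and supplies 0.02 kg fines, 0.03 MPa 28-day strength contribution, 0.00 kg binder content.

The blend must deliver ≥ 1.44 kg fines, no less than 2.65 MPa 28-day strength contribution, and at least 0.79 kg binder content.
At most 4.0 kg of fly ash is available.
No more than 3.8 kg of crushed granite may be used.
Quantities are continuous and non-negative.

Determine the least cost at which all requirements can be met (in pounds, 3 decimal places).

£0.742

Set it up as a linear program. Let x1 = kg of fly ash, x2 = kg of silica fume, x3 = kg of recycled aggregate, x4 = kg of crushed granite.
Minimize 0.08x1 + 1.252x2 + 0.026x3 + 0.051x4 with:
  1x1 + 1x2 + 0.06x3 + 0.02x4 ≥ 1.44   (fines)
  0.52x1 + 1.69x2 + 0.02x3 + 0.03x4 ≥ 2.65   (28-day strength contribution)
  1x1 + 1x2 ≥ 0.79   (binder content)
  x1 ≤ 4
  x4 ≤ 3.8
  x1, x2, x3, x4 ≥ 0.
The minimum-cost mix takes nothing from recycled aggregate, crushed granite — only fly ash, silica fume. Binding constraints: 28-day strength contribution and the fly ash cap.
That vertex is x1 = 4, x2 = 0.3373.
Total cost: 0.08·4 + 1.252·0.3373 = 0.74230.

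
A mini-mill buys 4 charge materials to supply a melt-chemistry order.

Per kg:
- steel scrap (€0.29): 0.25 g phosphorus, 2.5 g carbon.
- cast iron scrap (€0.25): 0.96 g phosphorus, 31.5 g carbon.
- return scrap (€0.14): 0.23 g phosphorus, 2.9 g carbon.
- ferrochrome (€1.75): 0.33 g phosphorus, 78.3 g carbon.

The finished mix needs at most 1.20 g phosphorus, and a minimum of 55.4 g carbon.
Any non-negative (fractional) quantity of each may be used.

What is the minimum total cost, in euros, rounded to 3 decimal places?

€0.708

Let x1 = kg of steel scrap, x2 = kg of cast iron scrap, x3 = kg of return scrap, x4 = kg of ferrochrome.
Minimize 0.29x1 + 0.25x2 + 0.14x3 + 1.75x4 subject to:
  0.25x1 + 0.96x2 + 0.23x3 + 0.33x4 ≤ 1.2   (phosphorus)
  2.5x1 + 31.5x2 + 2.9x3 + 78.3x4 ≥ 55.4   (carbon)
  x1, x2, x3, x4 ≥ 0.
The optimal basis is {cast iron scrap, ferrochrome}; steel scrap, return scrap drop out. The phosphorus and carbon requirements are met with equality.
So cast iron scrap = 1.168 kg, ferrochrome = 0.2375 kg.
Cost = 0.25·1.168 + 1.75·0.2375 = 0.70763.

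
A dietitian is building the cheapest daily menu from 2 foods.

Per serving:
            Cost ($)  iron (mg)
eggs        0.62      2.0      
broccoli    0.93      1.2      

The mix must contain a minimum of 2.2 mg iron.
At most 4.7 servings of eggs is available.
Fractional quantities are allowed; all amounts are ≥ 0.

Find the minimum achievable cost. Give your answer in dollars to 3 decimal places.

Treat it as an LP. Let x1 = servings of eggs, x2 = servings of broccoli.
Minimize 0.62x1 + 0.93x2 s.t.:
  2x1 + 1.2x2 ≥ 2.2   (iron)
  x1 ≤ 4.7
  x1, x2 ≥ 0.
The cheapest feasible vertex uses only eggs; broccoli is not used. Binding constraint: iron.
That vertex is x1 = 1.1.
Cost = 0.62·1.1 = 0.68200.

$0.682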